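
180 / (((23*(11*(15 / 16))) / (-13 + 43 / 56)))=-16440 / 1771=-9.28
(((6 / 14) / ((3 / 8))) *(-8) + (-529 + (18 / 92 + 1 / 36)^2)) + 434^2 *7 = 6324976779943 / 4799088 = 1317953.91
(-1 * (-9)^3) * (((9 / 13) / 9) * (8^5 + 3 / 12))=95552217 / 52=1837542.63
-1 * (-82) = 82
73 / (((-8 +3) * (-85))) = 73 / 425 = 0.17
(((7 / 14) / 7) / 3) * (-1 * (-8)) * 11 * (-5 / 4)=-55 / 21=-2.62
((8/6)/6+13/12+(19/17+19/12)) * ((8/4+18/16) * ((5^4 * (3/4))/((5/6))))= 1915625/272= 7042.74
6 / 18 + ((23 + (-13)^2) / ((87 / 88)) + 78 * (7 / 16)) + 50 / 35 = 1121017 / 4872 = 230.09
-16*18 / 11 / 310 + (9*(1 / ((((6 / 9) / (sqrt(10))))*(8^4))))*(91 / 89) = -144 / 1705 + 2457*sqrt(10) / 729088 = -0.07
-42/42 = -1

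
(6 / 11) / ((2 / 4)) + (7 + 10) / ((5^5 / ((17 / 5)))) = 190679 / 171875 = 1.11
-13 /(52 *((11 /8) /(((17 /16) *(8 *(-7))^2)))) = -6664 /11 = -605.82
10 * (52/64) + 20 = 225/8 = 28.12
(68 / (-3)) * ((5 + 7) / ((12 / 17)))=-1156 / 3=-385.33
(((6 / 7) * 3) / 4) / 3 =3 / 14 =0.21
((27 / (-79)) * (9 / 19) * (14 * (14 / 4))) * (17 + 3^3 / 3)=-309582 / 1501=-206.25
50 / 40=1.25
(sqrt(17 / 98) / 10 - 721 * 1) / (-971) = 721 / 971 - sqrt(34) / 135940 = 0.74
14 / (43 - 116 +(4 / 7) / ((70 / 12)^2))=-120050 / 625831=-0.19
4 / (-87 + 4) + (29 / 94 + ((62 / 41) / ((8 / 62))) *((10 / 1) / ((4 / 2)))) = 9413788 / 159941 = 58.86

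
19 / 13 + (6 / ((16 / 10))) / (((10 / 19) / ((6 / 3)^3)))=760 / 13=58.46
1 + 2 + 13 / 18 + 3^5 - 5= 4351 / 18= 241.72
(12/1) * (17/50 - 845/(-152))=67251/950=70.79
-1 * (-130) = 130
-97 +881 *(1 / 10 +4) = 35151 / 10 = 3515.10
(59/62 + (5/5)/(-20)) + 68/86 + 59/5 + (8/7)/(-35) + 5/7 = 14.17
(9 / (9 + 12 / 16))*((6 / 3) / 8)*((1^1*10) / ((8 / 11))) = 165 / 52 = 3.17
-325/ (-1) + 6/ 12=651/ 2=325.50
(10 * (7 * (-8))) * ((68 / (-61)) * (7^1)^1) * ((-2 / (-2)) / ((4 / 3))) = 3277.38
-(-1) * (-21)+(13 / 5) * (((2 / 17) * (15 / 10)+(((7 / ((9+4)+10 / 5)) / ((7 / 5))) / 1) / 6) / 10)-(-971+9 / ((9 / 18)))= 14260523 / 15300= 932.06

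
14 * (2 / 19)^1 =28 / 19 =1.47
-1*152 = -152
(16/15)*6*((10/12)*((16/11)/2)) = 128/33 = 3.88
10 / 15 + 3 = 11 / 3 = 3.67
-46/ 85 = -0.54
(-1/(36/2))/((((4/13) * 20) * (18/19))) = -247/25920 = -0.01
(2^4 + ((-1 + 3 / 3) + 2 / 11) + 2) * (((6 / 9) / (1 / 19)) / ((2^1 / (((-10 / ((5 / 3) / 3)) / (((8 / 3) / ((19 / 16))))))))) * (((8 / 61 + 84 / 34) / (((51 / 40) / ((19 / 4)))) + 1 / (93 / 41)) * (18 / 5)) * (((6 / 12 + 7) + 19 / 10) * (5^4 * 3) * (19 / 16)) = -271142838619948125 / 384735296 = -704751660.27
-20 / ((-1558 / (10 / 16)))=25 / 3116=0.01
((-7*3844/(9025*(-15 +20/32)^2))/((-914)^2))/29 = -430528/722891784843125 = -0.00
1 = 1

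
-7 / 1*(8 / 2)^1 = -28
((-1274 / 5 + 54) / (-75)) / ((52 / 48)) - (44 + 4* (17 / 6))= -257702 / 4875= -52.86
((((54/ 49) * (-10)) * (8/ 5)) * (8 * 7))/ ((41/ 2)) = -13824/ 287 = -48.17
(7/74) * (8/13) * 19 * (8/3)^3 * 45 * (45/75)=272384/481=566.29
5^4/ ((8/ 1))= 625/ 8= 78.12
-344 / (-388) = 86 / 97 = 0.89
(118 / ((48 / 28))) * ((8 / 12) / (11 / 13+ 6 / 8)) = 21476 / 747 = 28.75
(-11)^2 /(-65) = -121 /65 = -1.86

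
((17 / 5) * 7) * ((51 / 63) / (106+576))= 289 / 10230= 0.03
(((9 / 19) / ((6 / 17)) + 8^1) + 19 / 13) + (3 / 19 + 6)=441 / 26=16.96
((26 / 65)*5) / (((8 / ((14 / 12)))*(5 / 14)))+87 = 5269 / 60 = 87.82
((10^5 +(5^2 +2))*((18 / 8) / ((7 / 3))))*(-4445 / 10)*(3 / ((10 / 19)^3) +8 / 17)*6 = -5414374991.06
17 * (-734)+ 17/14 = -12476.79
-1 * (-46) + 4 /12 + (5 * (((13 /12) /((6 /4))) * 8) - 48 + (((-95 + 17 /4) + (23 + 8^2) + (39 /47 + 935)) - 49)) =1540231 /1692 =910.30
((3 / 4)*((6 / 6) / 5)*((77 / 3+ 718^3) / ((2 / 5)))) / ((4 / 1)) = 1110438773 / 32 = 34701211.66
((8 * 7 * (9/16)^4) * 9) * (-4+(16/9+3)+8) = 3628233/8192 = 442.90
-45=-45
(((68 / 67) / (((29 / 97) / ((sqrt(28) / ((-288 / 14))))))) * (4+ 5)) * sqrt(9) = -34629 * sqrt(7) / 3886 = -23.58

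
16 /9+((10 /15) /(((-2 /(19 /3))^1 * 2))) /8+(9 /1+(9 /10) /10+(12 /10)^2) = 14611 /1200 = 12.18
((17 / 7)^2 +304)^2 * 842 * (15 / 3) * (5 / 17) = 4853797936250 / 40817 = 118916087.32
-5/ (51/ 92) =-460/ 51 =-9.02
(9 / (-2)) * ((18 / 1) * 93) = -7533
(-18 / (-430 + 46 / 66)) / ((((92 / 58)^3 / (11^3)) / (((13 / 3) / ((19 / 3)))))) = 125334851499 / 13100111564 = 9.57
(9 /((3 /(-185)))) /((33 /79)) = -14615 /11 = -1328.64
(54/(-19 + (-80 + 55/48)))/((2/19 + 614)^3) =-555579/233163112026922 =-0.00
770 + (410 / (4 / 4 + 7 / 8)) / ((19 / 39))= 23158 / 19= 1218.84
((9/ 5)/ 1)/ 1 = 9/ 5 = 1.80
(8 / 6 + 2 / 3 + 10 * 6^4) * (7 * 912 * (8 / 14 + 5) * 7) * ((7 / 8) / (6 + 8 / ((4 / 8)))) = 128355615.82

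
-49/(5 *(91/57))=-399/65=-6.14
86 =86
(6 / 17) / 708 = 1 / 2006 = 0.00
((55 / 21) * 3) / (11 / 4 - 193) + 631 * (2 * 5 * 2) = 12619.96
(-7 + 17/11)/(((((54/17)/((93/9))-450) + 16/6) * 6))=7905/3887114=0.00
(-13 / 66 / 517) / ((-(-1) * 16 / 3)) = -13 / 181984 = -0.00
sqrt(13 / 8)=sqrt(26) / 4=1.27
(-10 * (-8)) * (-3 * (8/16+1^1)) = -360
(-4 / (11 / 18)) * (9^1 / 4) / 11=-162 / 121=-1.34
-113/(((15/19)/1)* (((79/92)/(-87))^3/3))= 1100913720585408/2465195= 446582814.17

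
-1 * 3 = -3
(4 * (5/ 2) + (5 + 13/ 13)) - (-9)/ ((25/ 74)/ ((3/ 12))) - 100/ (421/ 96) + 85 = 84.86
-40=-40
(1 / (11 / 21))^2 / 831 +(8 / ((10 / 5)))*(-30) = -4021893 / 33517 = -120.00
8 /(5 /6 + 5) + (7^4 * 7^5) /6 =6725602.54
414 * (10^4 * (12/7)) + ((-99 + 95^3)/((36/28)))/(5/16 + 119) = 7102731.29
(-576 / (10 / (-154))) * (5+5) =88704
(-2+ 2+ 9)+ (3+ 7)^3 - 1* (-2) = 1011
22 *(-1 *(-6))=132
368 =368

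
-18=-18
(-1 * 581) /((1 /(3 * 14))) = -24402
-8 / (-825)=8 / 825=0.01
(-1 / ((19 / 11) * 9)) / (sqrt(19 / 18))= -11 * sqrt(38) / 1083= -0.06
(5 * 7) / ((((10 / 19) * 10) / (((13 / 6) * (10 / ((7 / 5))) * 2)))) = 1235 / 6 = 205.83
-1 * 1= -1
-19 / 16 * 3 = -57 / 16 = -3.56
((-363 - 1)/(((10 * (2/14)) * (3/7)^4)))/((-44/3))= 1529437/2970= 514.96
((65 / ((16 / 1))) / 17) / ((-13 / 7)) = -35 / 272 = -0.13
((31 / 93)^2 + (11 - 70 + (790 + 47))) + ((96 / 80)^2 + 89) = 195424 / 225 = 868.55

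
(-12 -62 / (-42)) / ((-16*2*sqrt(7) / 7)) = 221*sqrt(7) / 672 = 0.87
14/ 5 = 2.80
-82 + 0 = -82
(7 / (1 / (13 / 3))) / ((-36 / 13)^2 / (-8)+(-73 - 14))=-15379 / 44595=-0.34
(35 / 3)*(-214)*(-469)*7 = 24589670 / 3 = 8196556.67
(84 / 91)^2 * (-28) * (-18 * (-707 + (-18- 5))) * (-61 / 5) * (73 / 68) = 4105848.89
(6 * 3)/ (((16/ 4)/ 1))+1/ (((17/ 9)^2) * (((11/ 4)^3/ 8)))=3544875/ 769318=4.61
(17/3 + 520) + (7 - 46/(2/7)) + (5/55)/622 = 7628833/20526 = 371.67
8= 8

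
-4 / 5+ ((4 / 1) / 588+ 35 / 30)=183 / 490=0.37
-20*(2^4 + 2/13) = -4200/13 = -323.08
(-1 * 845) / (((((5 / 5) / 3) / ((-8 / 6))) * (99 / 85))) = 287300 / 99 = 2902.02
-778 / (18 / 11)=-475.44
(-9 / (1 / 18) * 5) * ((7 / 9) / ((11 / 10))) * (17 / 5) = -21420 / 11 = -1947.27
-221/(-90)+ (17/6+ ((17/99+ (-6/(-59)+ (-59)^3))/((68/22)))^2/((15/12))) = 1439081289535119442/407433645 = 3532062968.28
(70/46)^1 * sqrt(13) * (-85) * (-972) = 2891700 * sqrt(13)/23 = 453311.85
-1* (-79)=79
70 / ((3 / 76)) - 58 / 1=5146 / 3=1715.33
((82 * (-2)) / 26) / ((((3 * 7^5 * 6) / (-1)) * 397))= 41 / 780668343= 0.00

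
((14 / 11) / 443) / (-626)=-0.00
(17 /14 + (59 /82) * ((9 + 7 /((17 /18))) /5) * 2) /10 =289699 /487900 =0.59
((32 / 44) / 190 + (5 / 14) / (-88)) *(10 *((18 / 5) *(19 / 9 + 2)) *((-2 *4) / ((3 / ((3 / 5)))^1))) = 1998 / 36575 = 0.05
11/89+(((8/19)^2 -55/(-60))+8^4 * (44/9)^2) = 1019126048117/10409796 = 97900.67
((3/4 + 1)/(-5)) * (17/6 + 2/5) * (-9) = 2037/200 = 10.18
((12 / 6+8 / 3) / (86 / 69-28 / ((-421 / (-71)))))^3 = -311403805540541 / 128657606028587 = -2.42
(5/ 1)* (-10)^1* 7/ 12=-175/ 6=-29.17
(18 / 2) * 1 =9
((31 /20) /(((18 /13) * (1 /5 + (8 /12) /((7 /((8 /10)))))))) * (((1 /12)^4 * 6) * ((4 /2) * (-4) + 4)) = -2821 /601344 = -0.00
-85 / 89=-0.96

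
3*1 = 3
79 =79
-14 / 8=-7 / 4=-1.75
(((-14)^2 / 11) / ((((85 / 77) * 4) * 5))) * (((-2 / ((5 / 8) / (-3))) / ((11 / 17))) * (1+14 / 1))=49392 / 275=179.61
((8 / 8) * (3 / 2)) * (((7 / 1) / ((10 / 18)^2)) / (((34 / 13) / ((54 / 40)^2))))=16120377 / 680000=23.71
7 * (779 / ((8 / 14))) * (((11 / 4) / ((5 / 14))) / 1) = 2939167 / 40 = 73479.18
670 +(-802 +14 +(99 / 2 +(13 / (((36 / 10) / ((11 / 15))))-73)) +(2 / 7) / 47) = -1233367 / 8883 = -138.85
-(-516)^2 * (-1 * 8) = 2130048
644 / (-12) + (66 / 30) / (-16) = -12913 / 240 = -53.80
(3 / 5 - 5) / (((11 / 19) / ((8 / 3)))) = -304 / 15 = -20.27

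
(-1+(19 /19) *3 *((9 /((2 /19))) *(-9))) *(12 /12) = -4619 /2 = -2309.50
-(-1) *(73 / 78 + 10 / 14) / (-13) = -901 / 7098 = -0.13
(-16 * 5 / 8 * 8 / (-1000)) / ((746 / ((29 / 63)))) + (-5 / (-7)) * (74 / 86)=0.61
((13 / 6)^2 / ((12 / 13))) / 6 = 2197 / 2592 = 0.85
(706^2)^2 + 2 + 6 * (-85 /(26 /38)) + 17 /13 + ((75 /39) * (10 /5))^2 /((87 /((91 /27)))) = 7586564805790249 /30537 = 248438445354.50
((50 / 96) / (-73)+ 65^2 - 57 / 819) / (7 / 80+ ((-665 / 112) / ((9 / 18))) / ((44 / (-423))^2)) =-6520331515720 / 1693656080571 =-3.85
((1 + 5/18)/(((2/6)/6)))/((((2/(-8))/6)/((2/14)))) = -552/7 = -78.86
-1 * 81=-81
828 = 828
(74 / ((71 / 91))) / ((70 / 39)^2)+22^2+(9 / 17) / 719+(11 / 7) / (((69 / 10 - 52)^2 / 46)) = 513.48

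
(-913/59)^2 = 833569/3481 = 239.46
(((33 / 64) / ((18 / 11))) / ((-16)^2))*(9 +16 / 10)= 6413 / 491520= 0.01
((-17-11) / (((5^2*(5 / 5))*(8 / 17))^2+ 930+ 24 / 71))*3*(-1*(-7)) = -6032586 / 10964803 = -0.55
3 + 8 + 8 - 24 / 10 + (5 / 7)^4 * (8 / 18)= 1806047 / 108045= 16.72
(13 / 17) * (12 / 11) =156 / 187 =0.83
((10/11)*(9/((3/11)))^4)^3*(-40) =-50124403154109240000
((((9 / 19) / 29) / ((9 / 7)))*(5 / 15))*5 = 35 / 1653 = 0.02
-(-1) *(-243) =-243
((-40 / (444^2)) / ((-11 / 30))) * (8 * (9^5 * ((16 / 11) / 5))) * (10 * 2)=251942400 / 165649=1520.94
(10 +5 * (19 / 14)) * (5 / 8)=1175 / 112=10.49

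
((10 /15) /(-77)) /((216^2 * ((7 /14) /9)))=-1 /299376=-0.00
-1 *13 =-13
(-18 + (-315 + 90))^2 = 59049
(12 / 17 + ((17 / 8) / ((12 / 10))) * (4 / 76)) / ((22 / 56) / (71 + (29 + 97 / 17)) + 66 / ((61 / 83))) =3168771697 / 356130051860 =0.01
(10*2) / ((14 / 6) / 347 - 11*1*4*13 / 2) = -20820 / 297719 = -0.07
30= 30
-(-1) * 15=15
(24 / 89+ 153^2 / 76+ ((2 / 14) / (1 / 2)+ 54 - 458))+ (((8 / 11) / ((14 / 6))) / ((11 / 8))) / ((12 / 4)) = -546304273 / 5729108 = -95.36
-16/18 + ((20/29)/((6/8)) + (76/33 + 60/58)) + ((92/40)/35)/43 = 3.37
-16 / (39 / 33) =-13.54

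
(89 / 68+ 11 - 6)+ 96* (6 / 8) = 5325 / 68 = 78.31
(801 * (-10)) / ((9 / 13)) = -11570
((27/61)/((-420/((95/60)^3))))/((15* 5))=-0.00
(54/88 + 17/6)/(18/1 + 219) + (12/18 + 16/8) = 83879/31284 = 2.68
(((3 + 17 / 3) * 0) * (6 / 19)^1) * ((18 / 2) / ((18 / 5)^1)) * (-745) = 0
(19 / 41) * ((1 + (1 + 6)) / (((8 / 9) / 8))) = 1368 / 41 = 33.37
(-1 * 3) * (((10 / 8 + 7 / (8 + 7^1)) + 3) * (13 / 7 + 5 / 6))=-31979 / 840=-38.07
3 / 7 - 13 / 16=-0.38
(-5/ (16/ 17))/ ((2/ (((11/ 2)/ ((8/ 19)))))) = -17765/ 512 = -34.70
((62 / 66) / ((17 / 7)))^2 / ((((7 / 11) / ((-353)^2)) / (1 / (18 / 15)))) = 4191223715 / 171666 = 24414.99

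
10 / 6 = 5 / 3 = 1.67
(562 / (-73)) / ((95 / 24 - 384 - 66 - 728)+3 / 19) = 256272 / 39076243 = 0.01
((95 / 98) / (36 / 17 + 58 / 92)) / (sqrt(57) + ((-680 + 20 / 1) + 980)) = 11886400 / 10776820243 - 37145 * sqrt(57) / 10776820243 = 0.00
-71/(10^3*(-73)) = 71/73000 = 0.00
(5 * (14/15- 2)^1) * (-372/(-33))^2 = -246016/363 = -677.73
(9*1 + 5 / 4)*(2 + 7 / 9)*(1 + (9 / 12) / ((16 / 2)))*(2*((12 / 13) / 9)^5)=574000 / 812017791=0.00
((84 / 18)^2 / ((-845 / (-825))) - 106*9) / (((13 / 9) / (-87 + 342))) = -164664.07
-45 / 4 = -11.25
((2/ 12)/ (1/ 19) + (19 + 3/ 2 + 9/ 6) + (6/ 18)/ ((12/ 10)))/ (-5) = -229/ 45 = -5.09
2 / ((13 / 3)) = 6 / 13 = 0.46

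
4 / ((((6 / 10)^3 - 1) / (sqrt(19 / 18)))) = -125 * sqrt(38) / 147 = -5.24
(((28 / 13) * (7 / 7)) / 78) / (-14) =-1 / 507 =-0.00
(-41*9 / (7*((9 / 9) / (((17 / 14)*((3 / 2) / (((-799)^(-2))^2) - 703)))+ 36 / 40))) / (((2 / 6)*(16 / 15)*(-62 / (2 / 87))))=18555951493398825 / 303798641295957304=0.06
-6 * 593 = -3558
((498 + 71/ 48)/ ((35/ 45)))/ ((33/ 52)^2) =578825/ 363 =1594.56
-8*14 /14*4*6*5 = -960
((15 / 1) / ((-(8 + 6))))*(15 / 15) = -15 / 14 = -1.07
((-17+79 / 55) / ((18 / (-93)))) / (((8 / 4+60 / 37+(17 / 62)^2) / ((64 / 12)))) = 30193297664 / 260265555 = 116.01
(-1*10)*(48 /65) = -96 /13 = -7.38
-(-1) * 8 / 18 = 4 / 9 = 0.44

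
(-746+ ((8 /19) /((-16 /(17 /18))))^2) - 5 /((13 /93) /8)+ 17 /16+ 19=-3077832679 /3041064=-1012.09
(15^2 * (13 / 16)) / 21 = 975 / 112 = 8.71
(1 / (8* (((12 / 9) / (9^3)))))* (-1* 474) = -518319 / 16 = -32394.94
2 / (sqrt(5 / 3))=2 *sqrt(15) / 5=1.55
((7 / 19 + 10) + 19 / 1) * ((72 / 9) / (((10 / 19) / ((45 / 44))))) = 5022 / 11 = 456.55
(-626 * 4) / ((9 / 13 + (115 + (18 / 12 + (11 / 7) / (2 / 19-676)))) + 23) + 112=94.14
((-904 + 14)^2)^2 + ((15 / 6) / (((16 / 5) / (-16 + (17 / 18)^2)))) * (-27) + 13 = 240930205567367 / 384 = 627422410331.68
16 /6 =8 /3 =2.67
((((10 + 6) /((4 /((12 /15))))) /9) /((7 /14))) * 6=4.27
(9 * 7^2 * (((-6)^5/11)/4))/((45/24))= -2286144/55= -41566.25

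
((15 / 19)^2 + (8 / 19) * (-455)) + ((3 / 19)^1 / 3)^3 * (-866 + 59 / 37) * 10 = -48781135 / 253783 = -192.22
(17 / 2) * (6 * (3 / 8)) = 153 / 8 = 19.12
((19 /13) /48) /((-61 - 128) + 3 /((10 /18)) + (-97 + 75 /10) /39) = -95 /579992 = -0.00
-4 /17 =-0.24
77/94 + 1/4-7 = -5.93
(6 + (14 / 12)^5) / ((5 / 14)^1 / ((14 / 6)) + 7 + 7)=3109687 / 5392656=0.58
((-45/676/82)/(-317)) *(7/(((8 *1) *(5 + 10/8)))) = 63/175719440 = 0.00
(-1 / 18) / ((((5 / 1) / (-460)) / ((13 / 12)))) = 299 / 54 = 5.54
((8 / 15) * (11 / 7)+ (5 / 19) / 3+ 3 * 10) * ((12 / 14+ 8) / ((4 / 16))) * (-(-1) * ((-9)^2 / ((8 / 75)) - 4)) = 11557884101 / 13965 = 827632.23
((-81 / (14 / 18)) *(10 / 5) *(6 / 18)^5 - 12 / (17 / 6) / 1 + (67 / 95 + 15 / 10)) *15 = -195837 / 4522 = -43.31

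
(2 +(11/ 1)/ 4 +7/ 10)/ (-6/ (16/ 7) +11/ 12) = -654/ 205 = -3.19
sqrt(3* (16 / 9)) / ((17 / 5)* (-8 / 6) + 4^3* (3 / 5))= 5* sqrt(3) / 127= 0.07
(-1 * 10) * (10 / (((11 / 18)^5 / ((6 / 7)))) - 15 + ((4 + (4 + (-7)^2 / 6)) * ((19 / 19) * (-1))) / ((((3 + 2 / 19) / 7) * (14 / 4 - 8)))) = -1682107465820 / 1795879701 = -936.65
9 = 9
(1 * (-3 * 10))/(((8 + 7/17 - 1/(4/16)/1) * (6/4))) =-68/15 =-4.53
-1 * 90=-90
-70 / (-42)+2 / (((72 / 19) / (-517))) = -9763 / 36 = -271.19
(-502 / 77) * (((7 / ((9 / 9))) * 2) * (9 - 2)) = -7028 / 11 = -638.91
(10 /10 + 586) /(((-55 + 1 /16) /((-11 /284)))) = 25828 /62409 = 0.41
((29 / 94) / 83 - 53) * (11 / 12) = -4548247 / 93624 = -48.58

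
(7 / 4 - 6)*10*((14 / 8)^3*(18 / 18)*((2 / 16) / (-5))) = 5.69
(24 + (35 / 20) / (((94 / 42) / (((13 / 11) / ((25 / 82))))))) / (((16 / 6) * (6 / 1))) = 698751 / 413600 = 1.69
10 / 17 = 0.59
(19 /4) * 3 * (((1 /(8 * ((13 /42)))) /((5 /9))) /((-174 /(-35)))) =25137 /12064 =2.08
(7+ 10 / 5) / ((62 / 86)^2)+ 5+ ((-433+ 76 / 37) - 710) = -39775113 / 35557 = -1118.63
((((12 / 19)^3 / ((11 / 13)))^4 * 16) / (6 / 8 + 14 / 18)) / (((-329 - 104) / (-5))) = 146679981063920418816 / 154345699586217019826363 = 0.00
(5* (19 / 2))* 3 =285 / 2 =142.50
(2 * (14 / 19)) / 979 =28 / 18601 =0.00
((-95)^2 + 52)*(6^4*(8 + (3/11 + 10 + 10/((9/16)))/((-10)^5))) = 6469858738539/68750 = 94107036.20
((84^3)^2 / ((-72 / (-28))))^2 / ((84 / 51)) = 11331656277049274793984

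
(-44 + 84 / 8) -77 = -221 / 2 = -110.50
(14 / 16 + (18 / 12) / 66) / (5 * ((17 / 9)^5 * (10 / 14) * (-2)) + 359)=32654097 / 6810961256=0.00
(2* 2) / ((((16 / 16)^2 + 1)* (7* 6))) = 1 / 21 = 0.05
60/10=6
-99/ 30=-33/ 10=-3.30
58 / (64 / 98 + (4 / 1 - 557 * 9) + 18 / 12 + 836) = -5684 / 408743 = -0.01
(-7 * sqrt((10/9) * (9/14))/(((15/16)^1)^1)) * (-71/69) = 1136 * sqrt(35)/1035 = 6.49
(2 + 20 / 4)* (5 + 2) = 49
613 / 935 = 0.66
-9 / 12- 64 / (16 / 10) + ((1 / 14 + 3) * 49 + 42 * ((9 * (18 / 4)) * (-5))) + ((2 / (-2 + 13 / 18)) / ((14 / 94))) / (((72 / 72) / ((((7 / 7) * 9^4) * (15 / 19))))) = -768796999 / 12236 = -62830.75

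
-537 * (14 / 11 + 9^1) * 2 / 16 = -60681 / 88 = -689.56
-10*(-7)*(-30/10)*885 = -185850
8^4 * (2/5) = 8192/5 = 1638.40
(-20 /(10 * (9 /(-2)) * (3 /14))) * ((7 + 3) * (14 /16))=490 /27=18.15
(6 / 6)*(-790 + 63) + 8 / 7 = -5081 / 7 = -725.86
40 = 40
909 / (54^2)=0.31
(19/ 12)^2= 361/ 144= 2.51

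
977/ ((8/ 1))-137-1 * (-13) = -15/ 8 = -1.88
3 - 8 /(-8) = 4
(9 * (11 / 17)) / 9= 11 / 17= 0.65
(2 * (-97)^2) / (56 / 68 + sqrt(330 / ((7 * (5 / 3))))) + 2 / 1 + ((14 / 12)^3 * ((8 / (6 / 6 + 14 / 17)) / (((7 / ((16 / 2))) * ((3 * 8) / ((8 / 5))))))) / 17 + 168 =-27438380264 / 70119675 + 8157603 * sqrt(154) / 27925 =3233.87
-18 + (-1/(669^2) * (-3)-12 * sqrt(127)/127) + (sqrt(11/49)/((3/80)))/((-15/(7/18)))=-19.39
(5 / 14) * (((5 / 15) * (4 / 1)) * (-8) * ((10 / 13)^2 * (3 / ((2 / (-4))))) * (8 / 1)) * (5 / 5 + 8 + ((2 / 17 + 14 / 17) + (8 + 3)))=45568000 / 20111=2265.82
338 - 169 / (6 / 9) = 169 / 2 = 84.50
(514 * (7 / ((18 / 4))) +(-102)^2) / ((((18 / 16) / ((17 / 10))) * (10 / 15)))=25394.73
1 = 1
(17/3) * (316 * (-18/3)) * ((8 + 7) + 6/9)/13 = -504968/39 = -12947.90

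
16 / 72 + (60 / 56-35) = -4247 / 126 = -33.71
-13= -13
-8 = -8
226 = 226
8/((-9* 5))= -0.18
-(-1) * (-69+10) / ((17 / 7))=-413 / 17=-24.29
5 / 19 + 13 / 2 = 257 / 38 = 6.76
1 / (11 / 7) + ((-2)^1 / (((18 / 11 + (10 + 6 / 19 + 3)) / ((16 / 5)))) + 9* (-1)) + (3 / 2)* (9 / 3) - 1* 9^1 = -4569011 / 343750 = -13.29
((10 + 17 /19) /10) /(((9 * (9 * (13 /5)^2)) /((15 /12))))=575 /231192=0.00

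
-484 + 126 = -358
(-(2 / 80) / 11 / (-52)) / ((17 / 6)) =3 / 194480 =0.00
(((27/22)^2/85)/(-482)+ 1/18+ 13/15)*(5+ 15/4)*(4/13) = 1152046861/464009832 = 2.48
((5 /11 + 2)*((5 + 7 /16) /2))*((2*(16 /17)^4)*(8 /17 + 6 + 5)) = 1876193280 /15618427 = 120.13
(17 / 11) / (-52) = -0.03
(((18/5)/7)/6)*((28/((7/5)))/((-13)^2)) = 12/1183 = 0.01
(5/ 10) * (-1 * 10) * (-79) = 395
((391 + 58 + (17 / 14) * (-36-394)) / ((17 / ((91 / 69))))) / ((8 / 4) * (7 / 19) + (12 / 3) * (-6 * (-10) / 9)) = -63232 / 305371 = -0.21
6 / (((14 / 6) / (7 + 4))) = 198 / 7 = 28.29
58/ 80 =29/ 40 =0.72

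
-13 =-13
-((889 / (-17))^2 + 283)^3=-663301242930283712 / 24137569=-27480035082.67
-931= -931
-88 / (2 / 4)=-176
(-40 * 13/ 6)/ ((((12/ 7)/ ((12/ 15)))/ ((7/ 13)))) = -196/ 9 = -21.78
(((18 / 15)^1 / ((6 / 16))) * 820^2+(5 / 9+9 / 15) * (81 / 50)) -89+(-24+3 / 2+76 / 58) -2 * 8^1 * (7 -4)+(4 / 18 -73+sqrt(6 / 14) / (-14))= 140382171523 / 65250 -sqrt(21) / 98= 2151450.86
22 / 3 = 7.33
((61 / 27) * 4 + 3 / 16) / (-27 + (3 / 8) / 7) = -27895 / 81486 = -0.34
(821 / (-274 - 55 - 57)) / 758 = -821 / 292588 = -0.00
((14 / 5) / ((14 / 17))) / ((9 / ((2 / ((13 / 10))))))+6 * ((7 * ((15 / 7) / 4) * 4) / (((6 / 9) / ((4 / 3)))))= 21128 / 117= 180.58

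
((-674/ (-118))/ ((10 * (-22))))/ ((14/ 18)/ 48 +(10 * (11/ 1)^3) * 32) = -36396/ 597071715515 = -0.00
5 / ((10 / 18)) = 9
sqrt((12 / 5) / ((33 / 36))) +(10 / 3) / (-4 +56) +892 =12* sqrt(55) / 55 +69581 / 78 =893.68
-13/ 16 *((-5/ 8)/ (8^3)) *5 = 325/ 65536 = 0.00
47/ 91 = 0.52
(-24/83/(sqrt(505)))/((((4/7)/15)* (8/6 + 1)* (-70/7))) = 27* sqrt(505)/41915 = 0.01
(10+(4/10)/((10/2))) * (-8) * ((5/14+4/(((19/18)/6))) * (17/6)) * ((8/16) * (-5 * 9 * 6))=67671288/95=712329.35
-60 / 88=-15 / 22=-0.68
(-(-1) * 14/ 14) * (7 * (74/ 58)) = 259/ 29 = 8.93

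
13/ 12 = 1.08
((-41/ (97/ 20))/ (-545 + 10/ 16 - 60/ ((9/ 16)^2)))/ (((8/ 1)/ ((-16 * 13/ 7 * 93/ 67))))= -85655232/ 1442537537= -0.06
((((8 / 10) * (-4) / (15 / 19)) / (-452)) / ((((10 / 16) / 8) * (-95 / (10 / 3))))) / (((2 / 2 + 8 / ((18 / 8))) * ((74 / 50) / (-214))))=109568 / 857105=0.13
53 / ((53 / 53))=53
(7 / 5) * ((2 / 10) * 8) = 56 / 25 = 2.24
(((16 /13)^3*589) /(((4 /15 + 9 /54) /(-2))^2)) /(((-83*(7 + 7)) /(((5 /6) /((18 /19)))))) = -11459584000 /647163699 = -17.71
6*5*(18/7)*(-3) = -231.43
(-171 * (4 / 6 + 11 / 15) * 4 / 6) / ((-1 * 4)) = 399 / 10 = 39.90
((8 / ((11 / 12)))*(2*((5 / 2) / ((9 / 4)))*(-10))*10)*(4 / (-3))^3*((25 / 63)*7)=102400000 / 8019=12769.67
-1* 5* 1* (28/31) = -140/31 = -4.52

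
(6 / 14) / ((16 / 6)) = 9 / 56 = 0.16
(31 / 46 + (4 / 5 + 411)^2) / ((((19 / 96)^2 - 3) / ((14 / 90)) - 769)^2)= 5010006028582912 / 18346517516449175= 0.27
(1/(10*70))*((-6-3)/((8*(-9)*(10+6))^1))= 1/89600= 0.00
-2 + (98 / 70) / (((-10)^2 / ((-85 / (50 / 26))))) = -6547 / 2500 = -2.62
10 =10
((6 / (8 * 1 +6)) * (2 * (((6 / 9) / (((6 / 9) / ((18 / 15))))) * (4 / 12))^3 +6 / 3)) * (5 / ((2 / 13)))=741 / 25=29.64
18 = 18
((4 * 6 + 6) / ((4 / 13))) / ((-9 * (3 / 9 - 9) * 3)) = 5 / 12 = 0.42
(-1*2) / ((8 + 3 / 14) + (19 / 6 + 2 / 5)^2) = -12600 / 131893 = -0.10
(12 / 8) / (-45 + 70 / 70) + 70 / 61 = 5977 / 5368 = 1.11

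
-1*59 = -59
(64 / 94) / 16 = 2 / 47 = 0.04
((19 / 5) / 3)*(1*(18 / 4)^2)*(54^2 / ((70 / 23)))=8601471 / 350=24575.63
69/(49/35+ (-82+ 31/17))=-1955/2232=-0.88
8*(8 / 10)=6.40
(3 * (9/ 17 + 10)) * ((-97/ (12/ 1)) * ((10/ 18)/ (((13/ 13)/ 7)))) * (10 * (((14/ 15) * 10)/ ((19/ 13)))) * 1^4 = -553011550/ 8721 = -63411.48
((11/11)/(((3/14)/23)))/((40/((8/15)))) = 322/225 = 1.43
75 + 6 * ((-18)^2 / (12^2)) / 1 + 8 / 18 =1601 / 18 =88.94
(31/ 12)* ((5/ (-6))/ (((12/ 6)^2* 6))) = -155/ 1728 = -0.09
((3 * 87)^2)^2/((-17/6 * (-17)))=27842823846/289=96341951.02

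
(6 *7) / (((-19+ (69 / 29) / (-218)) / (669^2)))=-118838186964 / 120187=-988777.38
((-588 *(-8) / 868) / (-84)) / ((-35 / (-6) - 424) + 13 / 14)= 21 / 135811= 0.00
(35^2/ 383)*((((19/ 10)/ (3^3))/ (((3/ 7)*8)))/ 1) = 32585/ 496368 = 0.07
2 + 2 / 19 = 40 / 19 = 2.11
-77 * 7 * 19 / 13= -10241 / 13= -787.77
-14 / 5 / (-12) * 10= 7 / 3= 2.33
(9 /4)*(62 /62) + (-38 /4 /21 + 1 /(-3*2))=1.63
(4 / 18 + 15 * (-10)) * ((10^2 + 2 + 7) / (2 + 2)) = -36733 / 9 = -4081.44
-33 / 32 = -1.03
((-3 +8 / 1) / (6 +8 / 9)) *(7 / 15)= 21 / 62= 0.34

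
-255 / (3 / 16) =-1360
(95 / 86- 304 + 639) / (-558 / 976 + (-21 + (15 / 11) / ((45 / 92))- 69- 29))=-2.88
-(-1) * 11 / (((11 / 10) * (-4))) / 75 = -1 / 30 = -0.03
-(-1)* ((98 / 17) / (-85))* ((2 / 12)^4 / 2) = -49 / 1872720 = -0.00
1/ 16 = 0.06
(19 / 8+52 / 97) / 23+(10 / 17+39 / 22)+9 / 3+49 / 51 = 64565231 / 10012728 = 6.45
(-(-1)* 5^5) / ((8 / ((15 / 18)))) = 15625 / 48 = 325.52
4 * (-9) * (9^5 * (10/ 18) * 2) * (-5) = 11809800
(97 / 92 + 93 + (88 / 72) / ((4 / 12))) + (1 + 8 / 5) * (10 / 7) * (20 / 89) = 16946453 / 171948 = 98.56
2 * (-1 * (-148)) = 296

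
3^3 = 27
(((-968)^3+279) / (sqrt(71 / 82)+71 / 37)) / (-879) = 2751956183402 / 3914187-1241736326657 * sqrt(5822) / 277907277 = 362141.96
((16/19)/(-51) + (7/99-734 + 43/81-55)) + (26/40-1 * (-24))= -4396124071/5755860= -763.76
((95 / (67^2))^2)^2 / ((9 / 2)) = 162901250 / 3654609098009769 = 0.00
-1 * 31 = -31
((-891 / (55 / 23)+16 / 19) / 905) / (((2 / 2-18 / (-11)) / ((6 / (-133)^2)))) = -2330922 / 44103541475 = -0.00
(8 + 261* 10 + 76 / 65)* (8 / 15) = 1361968 / 975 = 1396.89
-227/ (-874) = 227/ 874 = 0.26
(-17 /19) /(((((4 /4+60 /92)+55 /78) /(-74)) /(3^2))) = 20311668 /80351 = 252.79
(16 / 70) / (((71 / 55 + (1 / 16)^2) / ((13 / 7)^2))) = 3807232 / 6253233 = 0.61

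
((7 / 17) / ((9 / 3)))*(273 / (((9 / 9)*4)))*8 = 1274 / 17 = 74.94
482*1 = 482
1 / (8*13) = 1 / 104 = 0.01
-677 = -677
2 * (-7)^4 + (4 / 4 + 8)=4811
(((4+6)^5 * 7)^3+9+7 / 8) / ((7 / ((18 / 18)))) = 49000000000000001.41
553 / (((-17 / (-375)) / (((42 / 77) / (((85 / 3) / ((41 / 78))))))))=123.44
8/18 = 4/9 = 0.44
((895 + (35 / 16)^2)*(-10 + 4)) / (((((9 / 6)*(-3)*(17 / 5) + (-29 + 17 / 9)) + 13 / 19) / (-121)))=-71491025925 / 4566592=-15655.23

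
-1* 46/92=-1/2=-0.50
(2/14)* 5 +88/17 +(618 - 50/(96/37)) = 3453589/5712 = 604.62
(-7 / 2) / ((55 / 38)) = -133 / 55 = -2.42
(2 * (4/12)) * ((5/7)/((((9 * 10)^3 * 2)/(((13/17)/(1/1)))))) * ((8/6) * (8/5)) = 52/97594875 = 0.00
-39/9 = -13/3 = -4.33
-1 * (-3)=3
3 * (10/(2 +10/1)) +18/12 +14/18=43/9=4.78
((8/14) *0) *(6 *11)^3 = 0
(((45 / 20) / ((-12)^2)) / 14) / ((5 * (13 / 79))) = 79 / 58240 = 0.00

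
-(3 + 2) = -5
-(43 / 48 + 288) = -13867 / 48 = -288.90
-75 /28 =-2.68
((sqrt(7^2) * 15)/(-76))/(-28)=15/304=0.05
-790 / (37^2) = -0.58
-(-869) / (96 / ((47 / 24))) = 40843 / 2304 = 17.73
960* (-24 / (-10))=2304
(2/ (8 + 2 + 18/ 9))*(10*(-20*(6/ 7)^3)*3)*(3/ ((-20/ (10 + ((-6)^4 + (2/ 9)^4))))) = 342747280/ 27783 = 12336.58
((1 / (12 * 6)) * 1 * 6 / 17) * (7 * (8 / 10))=7 / 255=0.03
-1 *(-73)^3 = 389017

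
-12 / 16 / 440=-3 / 1760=-0.00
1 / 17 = 0.06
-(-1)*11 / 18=11 / 18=0.61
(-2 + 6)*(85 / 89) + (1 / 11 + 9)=12640 / 979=12.91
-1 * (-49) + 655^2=429074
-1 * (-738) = 738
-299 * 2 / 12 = -299 / 6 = -49.83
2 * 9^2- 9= 153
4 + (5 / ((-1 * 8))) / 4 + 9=411 / 32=12.84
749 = 749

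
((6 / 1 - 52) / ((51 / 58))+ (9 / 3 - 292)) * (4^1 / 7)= -69628 / 357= -195.04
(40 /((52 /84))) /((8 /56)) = 5880 /13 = 452.31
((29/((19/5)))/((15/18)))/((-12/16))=-232/19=-12.21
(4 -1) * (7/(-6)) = -7/2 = -3.50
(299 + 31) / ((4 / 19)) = 1567.50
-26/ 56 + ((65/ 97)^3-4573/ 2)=-58435326055/ 25554844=-2286.66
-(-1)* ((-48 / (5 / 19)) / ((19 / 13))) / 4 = -156 / 5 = -31.20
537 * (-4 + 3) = -537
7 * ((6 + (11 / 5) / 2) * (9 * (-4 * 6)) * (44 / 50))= -1180872 / 125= -9446.98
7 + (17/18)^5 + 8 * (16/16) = 29763377/1889568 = 15.75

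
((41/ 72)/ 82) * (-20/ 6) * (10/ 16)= -0.01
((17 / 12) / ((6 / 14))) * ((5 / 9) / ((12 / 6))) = 595 / 648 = 0.92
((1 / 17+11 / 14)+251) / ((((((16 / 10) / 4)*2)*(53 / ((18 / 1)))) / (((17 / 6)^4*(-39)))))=-19141219955 / 71232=-268716.59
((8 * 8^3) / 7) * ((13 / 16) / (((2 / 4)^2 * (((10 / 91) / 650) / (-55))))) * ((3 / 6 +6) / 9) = -4021388800 / 9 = -446820977.78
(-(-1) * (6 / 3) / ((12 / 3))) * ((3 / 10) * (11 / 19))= 33 / 380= 0.09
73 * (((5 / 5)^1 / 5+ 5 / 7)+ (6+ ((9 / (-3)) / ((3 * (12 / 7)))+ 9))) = 470047 / 420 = 1119.16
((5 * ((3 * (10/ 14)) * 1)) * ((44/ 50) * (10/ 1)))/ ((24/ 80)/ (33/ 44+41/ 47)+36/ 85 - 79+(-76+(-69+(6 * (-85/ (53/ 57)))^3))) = -1273679954250/ 2229063767629662607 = -0.00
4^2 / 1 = 16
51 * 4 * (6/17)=72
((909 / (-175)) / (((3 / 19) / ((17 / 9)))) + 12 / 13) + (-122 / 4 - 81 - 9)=-2480423 / 13650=-181.72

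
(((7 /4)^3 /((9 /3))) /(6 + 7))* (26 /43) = 343 /4128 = 0.08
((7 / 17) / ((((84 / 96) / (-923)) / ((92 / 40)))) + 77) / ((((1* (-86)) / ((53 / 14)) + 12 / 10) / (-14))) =-29075641 / 48467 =-599.91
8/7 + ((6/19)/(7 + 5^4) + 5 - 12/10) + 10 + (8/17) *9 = 68513429/3572380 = 19.18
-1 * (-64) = 64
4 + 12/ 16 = 19/ 4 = 4.75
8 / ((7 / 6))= 48 / 7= 6.86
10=10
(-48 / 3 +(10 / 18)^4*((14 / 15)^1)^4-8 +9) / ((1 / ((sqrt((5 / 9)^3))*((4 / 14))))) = -79331990*sqrt(5) / 100442349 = -1.77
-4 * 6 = -24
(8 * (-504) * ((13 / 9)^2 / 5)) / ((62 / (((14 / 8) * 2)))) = -132496 / 1395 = -94.98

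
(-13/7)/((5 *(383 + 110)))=-13/17255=-0.00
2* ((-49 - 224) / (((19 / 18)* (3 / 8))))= -1379.37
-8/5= -1.60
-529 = -529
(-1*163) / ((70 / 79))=-12877 / 70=-183.96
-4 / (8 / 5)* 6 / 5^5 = -3 / 625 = -0.00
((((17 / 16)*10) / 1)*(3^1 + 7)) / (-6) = -425 / 24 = -17.71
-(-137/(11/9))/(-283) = -1233/3113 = -0.40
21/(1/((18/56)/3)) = 2.25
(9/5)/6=3/10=0.30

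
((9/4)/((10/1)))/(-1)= -9/40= -0.22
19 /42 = 0.45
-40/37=-1.08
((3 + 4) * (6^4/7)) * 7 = 9072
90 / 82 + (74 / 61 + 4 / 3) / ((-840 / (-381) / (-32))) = -9417623 / 262605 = -35.86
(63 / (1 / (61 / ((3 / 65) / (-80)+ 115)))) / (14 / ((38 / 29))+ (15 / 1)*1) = 778050 / 597997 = 1.30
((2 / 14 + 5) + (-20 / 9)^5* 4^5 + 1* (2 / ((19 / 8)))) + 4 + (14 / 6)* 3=-435681008309 / 7853517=-55475.91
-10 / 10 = -1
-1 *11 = -11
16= 16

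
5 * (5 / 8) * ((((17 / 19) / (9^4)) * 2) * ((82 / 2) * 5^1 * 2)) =87125 / 249318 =0.35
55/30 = 11/6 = 1.83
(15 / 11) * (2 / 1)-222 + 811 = 591.73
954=954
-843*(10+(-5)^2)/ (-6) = 9835/ 2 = 4917.50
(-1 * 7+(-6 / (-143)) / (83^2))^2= 47553202349689 / 970475206129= 49.00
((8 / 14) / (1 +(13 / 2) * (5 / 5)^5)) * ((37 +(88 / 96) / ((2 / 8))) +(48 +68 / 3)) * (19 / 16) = 3173 / 315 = 10.07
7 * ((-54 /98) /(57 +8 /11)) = -297 /4445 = -0.07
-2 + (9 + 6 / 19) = 139 / 19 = 7.32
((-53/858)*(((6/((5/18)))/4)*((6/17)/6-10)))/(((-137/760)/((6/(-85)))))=2827656/2177615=1.30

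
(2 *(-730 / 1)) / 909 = -1460 / 909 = -1.61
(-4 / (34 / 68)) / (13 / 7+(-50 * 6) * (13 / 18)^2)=189 / 3653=0.05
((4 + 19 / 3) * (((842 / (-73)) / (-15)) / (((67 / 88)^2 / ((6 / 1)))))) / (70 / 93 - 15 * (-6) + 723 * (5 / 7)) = 87726107392 / 647652158375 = 0.14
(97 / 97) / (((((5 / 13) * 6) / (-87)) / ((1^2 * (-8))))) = 1508 / 5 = 301.60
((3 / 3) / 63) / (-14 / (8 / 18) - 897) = -0.00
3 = 3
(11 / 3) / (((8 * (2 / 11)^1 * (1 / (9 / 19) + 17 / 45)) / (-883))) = -1602645 / 1792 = -894.33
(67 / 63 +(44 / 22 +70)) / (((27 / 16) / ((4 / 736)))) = 9206 / 39123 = 0.24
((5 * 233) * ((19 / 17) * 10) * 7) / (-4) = -774725 / 34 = -22786.03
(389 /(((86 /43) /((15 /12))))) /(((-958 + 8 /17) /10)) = -165325 /65112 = -2.54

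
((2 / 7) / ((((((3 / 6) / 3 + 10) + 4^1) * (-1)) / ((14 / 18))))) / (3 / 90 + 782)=-8 / 398837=-0.00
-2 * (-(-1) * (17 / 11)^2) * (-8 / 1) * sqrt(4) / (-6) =-4624 / 363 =-12.74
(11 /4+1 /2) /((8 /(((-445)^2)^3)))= 100949324726453125 /32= 3154666397701660.16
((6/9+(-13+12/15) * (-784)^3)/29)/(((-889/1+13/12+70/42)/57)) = -6702130348792/514025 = -13038529.93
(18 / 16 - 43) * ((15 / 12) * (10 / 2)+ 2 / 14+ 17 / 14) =-71355 / 224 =-318.55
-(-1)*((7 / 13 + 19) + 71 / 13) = 25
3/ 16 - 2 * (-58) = 1859/ 16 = 116.19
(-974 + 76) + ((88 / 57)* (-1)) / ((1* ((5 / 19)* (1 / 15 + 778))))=-952786 / 1061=-898.01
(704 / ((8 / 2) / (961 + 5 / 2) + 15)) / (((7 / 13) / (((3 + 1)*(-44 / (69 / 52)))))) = -161403793408 / 13964979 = -11557.75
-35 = -35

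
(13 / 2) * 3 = 39 / 2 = 19.50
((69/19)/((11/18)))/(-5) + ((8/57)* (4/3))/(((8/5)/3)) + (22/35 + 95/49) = 265709/153615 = 1.73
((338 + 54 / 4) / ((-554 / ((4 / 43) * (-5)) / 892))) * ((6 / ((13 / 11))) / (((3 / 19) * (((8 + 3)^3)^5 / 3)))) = 357433320 / 58801603481529786163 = 0.00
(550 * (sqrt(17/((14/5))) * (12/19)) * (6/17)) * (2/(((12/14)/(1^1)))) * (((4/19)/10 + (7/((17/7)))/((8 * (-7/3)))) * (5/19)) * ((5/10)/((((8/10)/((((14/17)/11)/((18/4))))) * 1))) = -1507625 * sqrt(1190)/202189602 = -0.26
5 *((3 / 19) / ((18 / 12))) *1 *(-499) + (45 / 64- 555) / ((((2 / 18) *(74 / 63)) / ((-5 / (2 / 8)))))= 1904952715 / 22496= 84679.62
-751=-751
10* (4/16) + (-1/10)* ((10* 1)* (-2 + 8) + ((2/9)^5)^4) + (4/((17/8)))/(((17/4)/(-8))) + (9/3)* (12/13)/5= -2964123942576296579685439/456763491296768815053570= -6.49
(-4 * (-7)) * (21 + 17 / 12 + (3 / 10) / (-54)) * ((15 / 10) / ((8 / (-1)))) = -117.66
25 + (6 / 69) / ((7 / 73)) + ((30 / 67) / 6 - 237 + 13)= -2136026 / 10787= -198.02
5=5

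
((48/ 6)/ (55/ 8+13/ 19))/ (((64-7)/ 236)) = 15104/ 3447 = 4.38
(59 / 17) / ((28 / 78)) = 2301 / 238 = 9.67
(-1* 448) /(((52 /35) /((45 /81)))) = -167.52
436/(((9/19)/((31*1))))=256804/9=28533.78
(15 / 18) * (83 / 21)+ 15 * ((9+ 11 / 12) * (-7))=-261565 / 252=-1037.96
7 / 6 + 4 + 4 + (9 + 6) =145 / 6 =24.17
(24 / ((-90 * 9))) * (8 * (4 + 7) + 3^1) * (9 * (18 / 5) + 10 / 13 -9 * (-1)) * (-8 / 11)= 613984 / 7425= 82.69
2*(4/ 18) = 4/ 9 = 0.44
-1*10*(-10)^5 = 1000000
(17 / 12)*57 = 323 / 4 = 80.75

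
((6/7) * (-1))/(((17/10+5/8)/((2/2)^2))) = -80/217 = -0.37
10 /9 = 1.11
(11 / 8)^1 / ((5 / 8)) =11 / 5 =2.20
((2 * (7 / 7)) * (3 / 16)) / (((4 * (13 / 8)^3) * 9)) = 16 / 6591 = 0.00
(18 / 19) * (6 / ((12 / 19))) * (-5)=-45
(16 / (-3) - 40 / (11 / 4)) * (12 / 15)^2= -10496 / 825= -12.72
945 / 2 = 472.50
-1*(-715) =715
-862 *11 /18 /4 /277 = -4741 /9972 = -0.48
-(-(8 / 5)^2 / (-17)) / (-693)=64 / 294525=0.00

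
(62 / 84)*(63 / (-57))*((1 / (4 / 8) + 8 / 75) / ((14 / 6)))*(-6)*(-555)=-1631034 / 665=-2452.68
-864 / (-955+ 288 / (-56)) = 0.90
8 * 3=24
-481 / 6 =-80.17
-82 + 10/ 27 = -2204/ 27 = -81.63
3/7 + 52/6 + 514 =10985/21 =523.10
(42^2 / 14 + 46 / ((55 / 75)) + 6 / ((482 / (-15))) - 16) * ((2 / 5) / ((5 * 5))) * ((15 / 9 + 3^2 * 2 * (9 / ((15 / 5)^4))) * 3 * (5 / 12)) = 91481 / 7230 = 12.65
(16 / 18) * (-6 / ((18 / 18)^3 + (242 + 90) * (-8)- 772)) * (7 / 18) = 56 / 92529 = 0.00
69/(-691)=-69/691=-0.10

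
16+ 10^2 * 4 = 416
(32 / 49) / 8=4 / 49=0.08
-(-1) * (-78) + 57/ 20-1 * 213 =-5763/ 20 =-288.15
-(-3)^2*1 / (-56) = 9 / 56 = 0.16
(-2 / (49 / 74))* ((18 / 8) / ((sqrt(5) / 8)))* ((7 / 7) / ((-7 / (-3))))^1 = -7992* sqrt(5) / 1715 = -10.42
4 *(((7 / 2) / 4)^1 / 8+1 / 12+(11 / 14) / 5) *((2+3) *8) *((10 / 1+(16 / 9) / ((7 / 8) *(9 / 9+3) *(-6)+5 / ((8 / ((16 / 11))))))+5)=9961187 / 11934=834.69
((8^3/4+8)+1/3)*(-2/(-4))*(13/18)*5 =26585/108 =246.16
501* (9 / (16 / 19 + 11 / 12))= 1028052 / 401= 2563.72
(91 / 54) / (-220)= -91 / 11880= -0.01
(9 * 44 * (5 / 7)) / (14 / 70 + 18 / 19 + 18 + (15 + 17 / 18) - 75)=-3385800 / 477701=-7.09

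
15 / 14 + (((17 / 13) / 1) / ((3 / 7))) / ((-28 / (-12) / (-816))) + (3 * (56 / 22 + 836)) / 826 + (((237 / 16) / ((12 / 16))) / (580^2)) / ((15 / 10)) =-126709799583539 / 119204685600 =-1062.96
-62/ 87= -0.71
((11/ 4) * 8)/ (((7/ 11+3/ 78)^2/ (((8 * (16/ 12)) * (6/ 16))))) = 7198048/ 37249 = 193.24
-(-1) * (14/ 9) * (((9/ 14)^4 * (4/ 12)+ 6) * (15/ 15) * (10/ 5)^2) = 77561/ 2058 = 37.69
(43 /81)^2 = 0.28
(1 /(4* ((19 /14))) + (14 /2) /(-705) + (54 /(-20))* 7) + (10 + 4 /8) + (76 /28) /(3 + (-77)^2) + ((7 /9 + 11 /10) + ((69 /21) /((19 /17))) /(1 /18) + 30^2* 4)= 6084819322147 /1668641940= 3646.57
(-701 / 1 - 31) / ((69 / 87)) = -21228 / 23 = -922.96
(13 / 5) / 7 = 13 / 35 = 0.37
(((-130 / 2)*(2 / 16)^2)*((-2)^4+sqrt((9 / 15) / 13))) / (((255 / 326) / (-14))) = 1141*sqrt(195) / 4080+14833 / 51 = 294.75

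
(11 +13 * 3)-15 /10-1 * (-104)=305 /2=152.50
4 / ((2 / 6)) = 12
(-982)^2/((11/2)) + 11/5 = 9643361/55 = 175333.84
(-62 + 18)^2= 1936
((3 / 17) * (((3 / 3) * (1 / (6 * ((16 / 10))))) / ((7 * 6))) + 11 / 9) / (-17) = -41903 / 582624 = -0.07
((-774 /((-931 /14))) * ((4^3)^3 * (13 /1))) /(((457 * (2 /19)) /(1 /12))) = 219807744 /3199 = 68711.39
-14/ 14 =-1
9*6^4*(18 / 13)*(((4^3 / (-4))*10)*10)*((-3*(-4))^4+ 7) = -6968054937600 / 13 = -536004225969.23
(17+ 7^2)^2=4356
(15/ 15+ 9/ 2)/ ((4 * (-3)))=-11/ 24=-0.46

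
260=260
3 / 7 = 0.43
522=522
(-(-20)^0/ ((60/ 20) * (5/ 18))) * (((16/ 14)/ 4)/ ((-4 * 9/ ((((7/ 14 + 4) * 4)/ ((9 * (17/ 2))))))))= 4/ 1785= 0.00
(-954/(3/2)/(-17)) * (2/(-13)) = -1272/221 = -5.76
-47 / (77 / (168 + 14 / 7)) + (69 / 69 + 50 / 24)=-100.68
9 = 9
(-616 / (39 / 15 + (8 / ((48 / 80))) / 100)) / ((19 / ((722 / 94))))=-175560 / 1927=-91.11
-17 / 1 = -17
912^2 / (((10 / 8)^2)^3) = 3406823424 / 15625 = 218036.70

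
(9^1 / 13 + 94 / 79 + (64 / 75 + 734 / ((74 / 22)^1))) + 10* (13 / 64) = 20335512677 / 91197600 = 222.98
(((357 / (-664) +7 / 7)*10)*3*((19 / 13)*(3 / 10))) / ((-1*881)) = -52497 / 7604792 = -0.01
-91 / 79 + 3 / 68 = -5951 / 5372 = -1.11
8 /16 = 1 /2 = 0.50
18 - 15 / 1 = 3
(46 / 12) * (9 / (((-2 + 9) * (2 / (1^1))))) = 69 / 28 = 2.46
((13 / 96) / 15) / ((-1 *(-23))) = 13 / 33120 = 0.00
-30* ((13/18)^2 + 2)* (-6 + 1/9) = 216505/486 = 445.48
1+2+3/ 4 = 15/ 4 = 3.75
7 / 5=1.40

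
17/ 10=1.70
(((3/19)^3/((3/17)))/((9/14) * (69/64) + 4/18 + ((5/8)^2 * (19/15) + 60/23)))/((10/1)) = 14188608/25562567035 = 0.00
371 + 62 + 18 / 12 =869 / 2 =434.50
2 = 2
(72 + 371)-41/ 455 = 201524/ 455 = 442.91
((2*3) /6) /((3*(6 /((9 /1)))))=1 /2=0.50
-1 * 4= -4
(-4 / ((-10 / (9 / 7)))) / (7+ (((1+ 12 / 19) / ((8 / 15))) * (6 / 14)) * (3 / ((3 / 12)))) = 684 / 30235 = 0.02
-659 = -659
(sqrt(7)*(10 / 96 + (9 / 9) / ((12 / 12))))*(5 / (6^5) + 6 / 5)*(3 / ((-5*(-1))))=2474093*sqrt(7) / 3110400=2.10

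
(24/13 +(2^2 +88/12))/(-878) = -257/17121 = -0.02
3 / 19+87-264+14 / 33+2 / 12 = -73673 / 418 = -176.25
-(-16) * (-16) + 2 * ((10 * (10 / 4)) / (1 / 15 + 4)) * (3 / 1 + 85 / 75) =-12516 / 61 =-205.18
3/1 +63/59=240/59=4.07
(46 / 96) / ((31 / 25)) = 575 / 1488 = 0.39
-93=-93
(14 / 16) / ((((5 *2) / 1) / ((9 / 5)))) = 63 / 400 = 0.16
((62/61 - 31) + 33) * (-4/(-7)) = 1.72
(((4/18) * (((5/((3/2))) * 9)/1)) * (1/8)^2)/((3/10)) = 25/72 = 0.35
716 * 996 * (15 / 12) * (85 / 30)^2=21468365 / 3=7156121.67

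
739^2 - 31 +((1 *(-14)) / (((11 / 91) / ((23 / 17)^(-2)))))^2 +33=18627701310199 / 33860761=550126.48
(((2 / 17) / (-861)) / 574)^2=1 / 17646880270761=0.00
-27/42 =-9/14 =-0.64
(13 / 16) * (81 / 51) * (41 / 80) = 0.66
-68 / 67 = -1.01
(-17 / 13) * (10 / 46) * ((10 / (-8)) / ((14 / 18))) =3825 / 8372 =0.46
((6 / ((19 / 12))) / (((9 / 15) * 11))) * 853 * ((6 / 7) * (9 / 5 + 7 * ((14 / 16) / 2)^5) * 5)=384826092165 / 95879168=4013.66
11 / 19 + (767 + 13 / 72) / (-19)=-54445 / 1368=-39.80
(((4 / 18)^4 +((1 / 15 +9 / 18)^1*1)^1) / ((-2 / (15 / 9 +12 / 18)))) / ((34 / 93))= -8102563 / 4461480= -1.82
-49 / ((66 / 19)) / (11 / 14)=-6517 / 363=-17.95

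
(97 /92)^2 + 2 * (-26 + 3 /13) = -5548563 /110032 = -50.43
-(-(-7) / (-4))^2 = -49 / 16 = -3.06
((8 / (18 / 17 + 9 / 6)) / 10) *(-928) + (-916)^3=-11528633792 / 15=-768575586.13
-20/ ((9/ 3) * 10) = -2/ 3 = -0.67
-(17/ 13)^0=-1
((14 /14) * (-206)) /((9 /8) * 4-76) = 412 /143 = 2.88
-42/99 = -14/33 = -0.42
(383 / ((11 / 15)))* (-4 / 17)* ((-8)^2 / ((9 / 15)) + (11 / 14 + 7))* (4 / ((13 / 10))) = -66948400 / 1547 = -43276.28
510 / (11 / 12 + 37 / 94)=389.23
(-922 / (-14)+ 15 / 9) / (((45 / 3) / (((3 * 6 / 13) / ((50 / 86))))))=121948 / 11375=10.72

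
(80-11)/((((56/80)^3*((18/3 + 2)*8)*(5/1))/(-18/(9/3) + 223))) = 53475/392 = 136.42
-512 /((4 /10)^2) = -3200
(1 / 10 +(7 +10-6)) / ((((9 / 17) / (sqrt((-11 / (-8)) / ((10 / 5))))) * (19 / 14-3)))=-4403 * sqrt(11) / 1380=-10.58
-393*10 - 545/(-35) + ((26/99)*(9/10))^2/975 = -6216601784/1588125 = -3914.43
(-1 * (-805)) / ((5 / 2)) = 322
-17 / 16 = -1.06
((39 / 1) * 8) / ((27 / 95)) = 9880 / 9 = 1097.78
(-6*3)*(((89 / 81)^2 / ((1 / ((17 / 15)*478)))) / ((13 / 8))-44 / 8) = -1015783391 / 142155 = -7145.60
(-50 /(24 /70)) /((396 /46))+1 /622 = -6258281 /369468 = -16.94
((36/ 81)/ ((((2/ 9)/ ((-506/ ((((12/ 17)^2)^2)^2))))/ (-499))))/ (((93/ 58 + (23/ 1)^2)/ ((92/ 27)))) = 587405855919169309/ 11165079398400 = 52610.99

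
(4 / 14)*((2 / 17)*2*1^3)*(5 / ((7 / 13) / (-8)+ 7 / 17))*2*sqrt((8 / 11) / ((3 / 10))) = 33280*sqrt(165) / 140679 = 3.04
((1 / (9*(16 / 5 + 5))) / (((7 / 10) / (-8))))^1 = -400 / 2583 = -0.15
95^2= 9025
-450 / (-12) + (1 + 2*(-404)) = -1539 / 2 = -769.50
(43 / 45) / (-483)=-43 / 21735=-0.00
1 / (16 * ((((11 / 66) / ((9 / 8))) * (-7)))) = -27 / 448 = -0.06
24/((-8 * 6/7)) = -7/2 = -3.50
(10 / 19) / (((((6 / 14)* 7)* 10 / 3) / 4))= 0.21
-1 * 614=-614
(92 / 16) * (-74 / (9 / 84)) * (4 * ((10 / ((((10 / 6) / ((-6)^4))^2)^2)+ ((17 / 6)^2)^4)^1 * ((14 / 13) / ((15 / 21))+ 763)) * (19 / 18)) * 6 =-4317391592698310084334647903863 / 15352740000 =-281213098945094496769.61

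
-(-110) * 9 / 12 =165 / 2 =82.50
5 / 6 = 0.83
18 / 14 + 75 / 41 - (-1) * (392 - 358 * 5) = -400332 / 287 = -1394.89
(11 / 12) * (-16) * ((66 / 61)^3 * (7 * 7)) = -206613792 / 226981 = -910.27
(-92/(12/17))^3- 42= -59777605/27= -2213985.37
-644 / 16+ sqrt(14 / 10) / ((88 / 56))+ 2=-153 / 4+ 7*sqrt(35) / 55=-37.50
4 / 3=1.33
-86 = -86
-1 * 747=-747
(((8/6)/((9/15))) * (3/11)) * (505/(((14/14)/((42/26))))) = 70700/143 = 494.41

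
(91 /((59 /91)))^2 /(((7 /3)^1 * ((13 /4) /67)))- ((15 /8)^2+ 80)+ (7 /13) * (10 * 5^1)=503920839003 /2896192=173994.28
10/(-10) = -1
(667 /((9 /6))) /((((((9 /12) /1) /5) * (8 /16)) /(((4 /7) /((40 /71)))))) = 378856 /63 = 6013.59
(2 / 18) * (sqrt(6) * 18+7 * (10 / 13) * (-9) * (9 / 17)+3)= -1669 / 663+2 * sqrt(6)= 2.38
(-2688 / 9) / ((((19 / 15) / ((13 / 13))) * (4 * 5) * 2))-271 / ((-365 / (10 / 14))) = -52083 / 9709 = -5.36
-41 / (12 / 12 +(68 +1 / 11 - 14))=-451 / 606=-0.74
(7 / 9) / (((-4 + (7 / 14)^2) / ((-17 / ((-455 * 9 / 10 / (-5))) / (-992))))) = -17 / 391716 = -0.00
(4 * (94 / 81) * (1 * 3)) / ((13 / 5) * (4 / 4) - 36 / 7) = -5.48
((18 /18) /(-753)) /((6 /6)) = -1 /753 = -0.00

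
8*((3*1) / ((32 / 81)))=243 / 4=60.75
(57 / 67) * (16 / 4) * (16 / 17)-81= -88611 / 1139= -77.80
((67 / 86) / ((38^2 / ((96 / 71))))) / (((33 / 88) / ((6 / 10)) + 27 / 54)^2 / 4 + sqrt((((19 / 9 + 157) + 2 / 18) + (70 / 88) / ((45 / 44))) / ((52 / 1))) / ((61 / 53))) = -806462272512 / 7765904328325031 + 340699643904 * sqrt(130) / 7765904328325031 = 0.00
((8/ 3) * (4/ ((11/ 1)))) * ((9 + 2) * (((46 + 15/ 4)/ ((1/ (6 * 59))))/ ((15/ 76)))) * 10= 28554112/ 3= 9518037.33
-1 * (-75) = 75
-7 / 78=-0.09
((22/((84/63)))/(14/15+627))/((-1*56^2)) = -495/59075968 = -0.00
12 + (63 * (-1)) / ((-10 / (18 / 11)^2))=17466 / 605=28.87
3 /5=0.60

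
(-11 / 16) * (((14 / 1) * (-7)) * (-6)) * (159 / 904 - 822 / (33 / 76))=2767002609 / 3616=765210.90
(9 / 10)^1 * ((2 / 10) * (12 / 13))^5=1119744 / 5801453125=0.00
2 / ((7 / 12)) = 24 / 7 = 3.43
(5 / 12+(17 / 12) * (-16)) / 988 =-89 / 3952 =-0.02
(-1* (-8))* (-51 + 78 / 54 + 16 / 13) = -45232 / 117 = -386.60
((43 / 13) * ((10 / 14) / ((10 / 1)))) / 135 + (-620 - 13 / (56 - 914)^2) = -3686472499 / 5945940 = -620.00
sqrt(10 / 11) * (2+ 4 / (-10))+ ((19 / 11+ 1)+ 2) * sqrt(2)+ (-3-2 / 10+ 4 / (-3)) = -68 / 15+ 8 * sqrt(110) / 55+ 52 * sqrt(2) / 11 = 3.68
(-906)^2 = 820836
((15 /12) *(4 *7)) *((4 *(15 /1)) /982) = 1050 /491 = 2.14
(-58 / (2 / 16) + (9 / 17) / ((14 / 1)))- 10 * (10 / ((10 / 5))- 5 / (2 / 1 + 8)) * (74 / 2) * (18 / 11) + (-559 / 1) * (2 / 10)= -43201027 / 13090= -3300.31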